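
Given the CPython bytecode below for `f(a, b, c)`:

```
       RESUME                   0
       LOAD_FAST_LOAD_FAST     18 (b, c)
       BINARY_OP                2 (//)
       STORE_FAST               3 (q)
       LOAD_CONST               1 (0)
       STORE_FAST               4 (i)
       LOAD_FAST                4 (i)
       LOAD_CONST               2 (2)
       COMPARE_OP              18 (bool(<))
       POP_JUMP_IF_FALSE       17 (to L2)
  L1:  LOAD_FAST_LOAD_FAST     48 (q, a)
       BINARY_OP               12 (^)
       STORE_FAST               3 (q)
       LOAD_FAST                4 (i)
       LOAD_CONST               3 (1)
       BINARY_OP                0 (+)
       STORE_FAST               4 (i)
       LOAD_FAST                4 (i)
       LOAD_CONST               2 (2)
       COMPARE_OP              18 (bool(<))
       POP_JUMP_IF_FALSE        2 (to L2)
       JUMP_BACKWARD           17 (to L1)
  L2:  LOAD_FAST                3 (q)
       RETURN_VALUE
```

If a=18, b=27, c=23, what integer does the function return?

LOAD_FAST_LOAD_FAST b,c → push 27,23. Stack: [27, 23]
BINARY_OP // → 27 // 23 = 1. Stack: [1]
STORE_FAST q → q=1. Stack: []
LOAD_CONST → push 0. Stack: [0]
STORE_FAST i → i=0. Stack: []
LOAD_FAST i → push 0. Stack: [0]
LOAD_CONST → push 2. Stack: [0, 2]
COMPARE_OP bool(<) → 0 vs 2 = True. Stack: [True]
POP_JUMP_IF_FALSE → pop True; no jump. Stack: []
LOAD_FAST_LOAD_FAST q,a → push 1,18. Stack: [1, 18]
BINARY_OP ^ → 1 ^ 18 = 19. Stack: [19]
STORE_FAST q → q=19. Stack: []
LOAD_FAST i → push 0. Stack: [0]
LOAD_CONST → push 1. Stack: [0, 1]
BINARY_OP + → 0 + 1 = 1. Stack: [1]
STORE_FAST i → i=1. Stack: []
LOAD_FAST i → push 1. Stack: [1]
LOAD_CONST → push 2. Stack: [1, 2]
COMPARE_OP bool(<) → 1 vs 2 = True. Stack: [True]
POP_JUMP_IF_FALSE → pop True; no jump. Stack: []
LOAD_FAST_LOAD_FAST q,a → push 19,18. Stack: [19, 18]
BINARY_OP ^ → 19 ^ 18 = 1. Stack: [1]
STORE_FAST q → q=1. Stack: []
LOAD_FAST i → push 1. Stack: [1]
LOAD_CONST → push 1. Stack: [1, 1]
BINARY_OP + → 1 + 1 = 2. Stack: [2]
STORE_FAST i → i=2. Stack: []
LOAD_FAST i → push 2. Stack: [2]
LOAD_CONST → push 2. Stack: [2, 2]
COMPARE_OP bool(<) → 2 vs 2 = False. Stack: [False]
POP_JUMP_IF_FALSE → pop False; jump. Stack: []
LOAD_FAST q → push 1. Stack: [1]
RETURN_VALUE → return 1.

1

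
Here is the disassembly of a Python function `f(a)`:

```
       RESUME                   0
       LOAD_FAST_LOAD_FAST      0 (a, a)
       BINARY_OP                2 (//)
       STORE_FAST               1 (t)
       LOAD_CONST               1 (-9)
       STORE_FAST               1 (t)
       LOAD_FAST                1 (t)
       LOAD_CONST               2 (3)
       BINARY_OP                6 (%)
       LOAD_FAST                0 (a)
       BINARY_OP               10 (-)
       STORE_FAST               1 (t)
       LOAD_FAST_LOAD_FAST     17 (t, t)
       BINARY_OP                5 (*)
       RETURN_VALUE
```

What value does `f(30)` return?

LOAD_FAST_LOAD_FAST a,a → push 30,30. Stack: [30, 30]
BINARY_OP // → 30 // 30 = 1. Stack: [1]
STORE_FAST t → t=1. Stack: []
LOAD_CONST → push -9. Stack: [-9]
STORE_FAST t → t=-9. Stack: []
LOAD_FAST t → push -9. Stack: [-9]
LOAD_CONST → push 3. Stack: [-9, 3]
BINARY_OP % → -9 % 3 = 0. Stack: [0]
LOAD_FAST a → push 30. Stack: [0, 30]
BINARY_OP - → 0 - 30 = -30. Stack: [-30]
STORE_FAST t → t=-30. Stack: []
LOAD_FAST_LOAD_FAST t,t → push -30,-30. Stack: [-30, -30]
BINARY_OP * → -30 * -30 = 900. Stack: [900]
RETURN_VALUE → return 900.

900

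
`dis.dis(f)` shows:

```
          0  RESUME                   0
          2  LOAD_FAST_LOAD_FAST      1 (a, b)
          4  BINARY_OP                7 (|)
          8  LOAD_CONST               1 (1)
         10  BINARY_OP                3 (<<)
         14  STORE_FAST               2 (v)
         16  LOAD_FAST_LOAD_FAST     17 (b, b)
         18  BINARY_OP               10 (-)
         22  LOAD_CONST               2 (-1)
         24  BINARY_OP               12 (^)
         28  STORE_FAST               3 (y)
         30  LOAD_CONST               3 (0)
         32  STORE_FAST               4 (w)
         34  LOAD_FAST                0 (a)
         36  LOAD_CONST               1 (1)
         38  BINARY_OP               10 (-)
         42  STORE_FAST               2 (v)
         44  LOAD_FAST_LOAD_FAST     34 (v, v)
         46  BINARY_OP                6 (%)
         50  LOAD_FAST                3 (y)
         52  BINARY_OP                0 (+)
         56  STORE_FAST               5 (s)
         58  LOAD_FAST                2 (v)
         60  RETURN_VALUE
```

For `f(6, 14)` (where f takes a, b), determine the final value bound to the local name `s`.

LOAD_FAST_LOAD_FAST a,b → push 6,14. Stack: [6, 14]
BINARY_OP | → 6 | 14 = 14. Stack: [14]
LOAD_CONST → push 1. Stack: [14, 1]
BINARY_OP << → 14 << 1 = 28. Stack: [28]
STORE_FAST v → v=28. Stack: []
LOAD_FAST_LOAD_FAST b,b → push 14,14. Stack: [14, 14]
BINARY_OP - → 14 - 14 = 0. Stack: [0]
LOAD_CONST → push -1. Stack: [0, -1]
BINARY_OP ^ → 0 ^ -1 = -1. Stack: [-1]
STORE_FAST y → y=-1. Stack: []
LOAD_CONST → push 0. Stack: [0]
STORE_FAST w → w=0. Stack: []
LOAD_FAST a → push 6. Stack: [6]
LOAD_CONST → push 1. Stack: [6, 1]
BINARY_OP - → 6 - 1 = 5. Stack: [5]
STORE_FAST v → v=5. Stack: []
LOAD_FAST_LOAD_FAST v,v → push 5,5. Stack: [5, 5]
BINARY_OP % → 5 % 5 = 0. Stack: [0]
LOAD_FAST y → push -1. Stack: [0, -1]
BINARY_OP + → 0 + -1 = -1. Stack: [-1]
STORE_FAST s → s=-1. Stack: []
LOAD_FAST v → push 5. Stack: [5]
RETURN_VALUE → return 5.

-1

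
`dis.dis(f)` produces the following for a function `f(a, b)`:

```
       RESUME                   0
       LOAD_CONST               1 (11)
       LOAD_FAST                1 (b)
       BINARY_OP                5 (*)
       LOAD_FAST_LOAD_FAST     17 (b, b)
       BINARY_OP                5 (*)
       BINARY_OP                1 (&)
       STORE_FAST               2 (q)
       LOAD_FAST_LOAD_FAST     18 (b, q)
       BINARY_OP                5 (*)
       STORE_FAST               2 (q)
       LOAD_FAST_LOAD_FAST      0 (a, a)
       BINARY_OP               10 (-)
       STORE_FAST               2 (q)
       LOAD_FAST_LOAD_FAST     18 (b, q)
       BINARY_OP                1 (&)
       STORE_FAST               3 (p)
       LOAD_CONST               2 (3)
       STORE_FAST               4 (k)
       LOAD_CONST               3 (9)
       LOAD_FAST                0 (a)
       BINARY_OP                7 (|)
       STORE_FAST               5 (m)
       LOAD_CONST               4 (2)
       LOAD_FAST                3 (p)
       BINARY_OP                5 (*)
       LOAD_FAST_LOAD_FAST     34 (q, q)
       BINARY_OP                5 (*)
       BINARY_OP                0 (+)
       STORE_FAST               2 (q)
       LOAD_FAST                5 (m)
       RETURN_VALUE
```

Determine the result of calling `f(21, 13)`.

LOAD_CONST → push 11. Stack: [11]
LOAD_FAST b → push 13. Stack: [11, 13]
BINARY_OP * → 11 * 13 = 143. Stack: [143]
LOAD_FAST_LOAD_FAST b,b → push 13,13. Stack: [143, 13, 13]
BINARY_OP * → 13 * 13 = 169. Stack: [143, 169]
BINARY_OP & → 143 & 169 = 137. Stack: [137]
STORE_FAST q → q=137. Stack: []
LOAD_FAST_LOAD_FAST b,q → push 13,137. Stack: [13, 137]
BINARY_OP * → 13 * 137 = 1781. Stack: [1781]
STORE_FAST q → q=1781. Stack: []
LOAD_FAST_LOAD_FAST a,a → push 21,21. Stack: [21, 21]
BINARY_OP - → 21 - 21 = 0. Stack: [0]
STORE_FAST q → q=0. Stack: []
LOAD_FAST_LOAD_FAST b,q → push 13,0. Stack: [13, 0]
BINARY_OP & → 13 & 0 = 0. Stack: [0]
STORE_FAST p → p=0. Stack: []
LOAD_CONST → push 3. Stack: [3]
STORE_FAST k → k=3. Stack: []
LOAD_CONST → push 9. Stack: [9]
LOAD_FAST a → push 21. Stack: [9, 21]
BINARY_OP | → 9 | 21 = 29. Stack: [29]
STORE_FAST m → m=29. Stack: []
LOAD_CONST → push 2. Stack: [2]
LOAD_FAST p → push 0. Stack: [2, 0]
BINARY_OP * → 2 * 0 = 0. Stack: [0]
LOAD_FAST_LOAD_FAST q,q → push 0,0. Stack: [0, 0, 0]
BINARY_OP * → 0 * 0 = 0. Stack: [0, 0]
BINARY_OP + → 0 + 0 = 0. Stack: [0]
STORE_FAST q → q=0. Stack: []
LOAD_FAST m → push 29. Stack: [29]
RETURN_VALUE → return 29.

29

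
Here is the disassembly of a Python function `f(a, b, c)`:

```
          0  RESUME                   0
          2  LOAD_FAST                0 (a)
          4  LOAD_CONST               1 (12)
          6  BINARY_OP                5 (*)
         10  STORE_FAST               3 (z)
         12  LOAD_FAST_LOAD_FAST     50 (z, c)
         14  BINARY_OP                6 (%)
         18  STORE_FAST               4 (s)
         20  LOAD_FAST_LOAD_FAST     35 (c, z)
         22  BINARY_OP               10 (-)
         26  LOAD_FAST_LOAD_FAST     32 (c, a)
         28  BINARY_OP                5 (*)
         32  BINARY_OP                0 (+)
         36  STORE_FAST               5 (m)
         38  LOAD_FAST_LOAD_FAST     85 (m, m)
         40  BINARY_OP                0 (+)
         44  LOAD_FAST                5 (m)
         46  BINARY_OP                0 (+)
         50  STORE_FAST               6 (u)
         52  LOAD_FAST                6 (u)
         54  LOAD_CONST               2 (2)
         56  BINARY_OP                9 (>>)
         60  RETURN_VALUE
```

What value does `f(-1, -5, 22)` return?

LOAD_FAST a → push -1. Stack: [-1]
LOAD_CONST → push 12. Stack: [-1, 12]
BINARY_OP * → -1 * 12 = -12. Stack: [-12]
STORE_FAST z → z=-12. Stack: []
LOAD_FAST_LOAD_FAST z,c → push -12,22. Stack: [-12, 22]
BINARY_OP % → -12 % 22 = 10. Stack: [10]
STORE_FAST s → s=10. Stack: []
LOAD_FAST_LOAD_FAST c,z → push 22,-12. Stack: [22, -12]
BINARY_OP - → 22 - -12 = 34. Stack: [34]
LOAD_FAST_LOAD_FAST c,a → push 22,-1. Stack: [34, 22, -1]
BINARY_OP * → 22 * -1 = -22. Stack: [34, -22]
BINARY_OP + → 34 + -22 = 12. Stack: [12]
STORE_FAST m → m=12. Stack: []
LOAD_FAST_LOAD_FAST m,m → push 12,12. Stack: [12, 12]
BINARY_OP + → 12 + 12 = 24. Stack: [24]
LOAD_FAST m → push 12. Stack: [24, 12]
BINARY_OP + → 24 + 12 = 36. Stack: [36]
STORE_FAST u → u=36. Stack: []
LOAD_FAST u → push 36. Stack: [36]
LOAD_CONST → push 2. Stack: [36, 2]
BINARY_OP >> → 36 >> 2 = 9. Stack: [9]
RETURN_VALUE → return 9.

9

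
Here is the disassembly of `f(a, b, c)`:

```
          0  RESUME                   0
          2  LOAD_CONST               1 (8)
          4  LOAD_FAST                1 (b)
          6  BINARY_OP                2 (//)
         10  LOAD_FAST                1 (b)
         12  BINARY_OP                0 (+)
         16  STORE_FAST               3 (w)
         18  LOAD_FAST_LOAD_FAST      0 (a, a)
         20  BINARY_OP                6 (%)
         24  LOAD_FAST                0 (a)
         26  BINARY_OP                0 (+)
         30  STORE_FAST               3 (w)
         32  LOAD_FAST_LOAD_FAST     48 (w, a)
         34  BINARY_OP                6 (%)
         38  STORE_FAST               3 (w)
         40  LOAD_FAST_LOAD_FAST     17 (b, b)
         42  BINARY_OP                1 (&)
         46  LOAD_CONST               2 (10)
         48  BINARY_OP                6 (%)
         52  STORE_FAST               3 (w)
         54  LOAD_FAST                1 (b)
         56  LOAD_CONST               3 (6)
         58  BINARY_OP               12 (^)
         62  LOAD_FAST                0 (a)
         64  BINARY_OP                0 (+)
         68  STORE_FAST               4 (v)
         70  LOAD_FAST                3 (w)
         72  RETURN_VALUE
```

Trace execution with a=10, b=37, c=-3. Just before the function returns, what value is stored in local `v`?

LOAD_CONST → push 8. Stack: [8]
LOAD_FAST b → push 37. Stack: [8, 37]
BINARY_OP // → 8 // 37 = 0. Stack: [0]
LOAD_FAST b → push 37. Stack: [0, 37]
BINARY_OP + → 0 + 37 = 37. Stack: [37]
STORE_FAST w → w=37. Stack: []
LOAD_FAST_LOAD_FAST a,a → push 10,10. Stack: [10, 10]
BINARY_OP % → 10 % 10 = 0. Stack: [0]
LOAD_FAST a → push 10. Stack: [0, 10]
BINARY_OP + → 0 + 10 = 10. Stack: [10]
STORE_FAST w → w=10. Stack: []
LOAD_FAST_LOAD_FAST w,a → push 10,10. Stack: [10, 10]
BINARY_OP % → 10 % 10 = 0. Stack: [0]
STORE_FAST w → w=0. Stack: []
LOAD_FAST_LOAD_FAST b,b → push 37,37. Stack: [37, 37]
BINARY_OP & → 37 & 37 = 37. Stack: [37]
LOAD_CONST → push 10. Stack: [37, 10]
BINARY_OP % → 37 % 10 = 7. Stack: [7]
STORE_FAST w → w=7. Stack: []
LOAD_FAST b → push 37. Stack: [37]
LOAD_CONST → push 6. Stack: [37, 6]
BINARY_OP ^ → 37 ^ 6 = 35. Stack: [35]
LOAD_FAST a → push 10. Stack: [35, 10]
BINARY_OP + → 35 + 10 = 45. Stack: [45]
STORE_FAST v → v=45. Stack: []
LOAD_FAST w → push 7. Stack: [7]
RETURN_VALUE → return 7.

45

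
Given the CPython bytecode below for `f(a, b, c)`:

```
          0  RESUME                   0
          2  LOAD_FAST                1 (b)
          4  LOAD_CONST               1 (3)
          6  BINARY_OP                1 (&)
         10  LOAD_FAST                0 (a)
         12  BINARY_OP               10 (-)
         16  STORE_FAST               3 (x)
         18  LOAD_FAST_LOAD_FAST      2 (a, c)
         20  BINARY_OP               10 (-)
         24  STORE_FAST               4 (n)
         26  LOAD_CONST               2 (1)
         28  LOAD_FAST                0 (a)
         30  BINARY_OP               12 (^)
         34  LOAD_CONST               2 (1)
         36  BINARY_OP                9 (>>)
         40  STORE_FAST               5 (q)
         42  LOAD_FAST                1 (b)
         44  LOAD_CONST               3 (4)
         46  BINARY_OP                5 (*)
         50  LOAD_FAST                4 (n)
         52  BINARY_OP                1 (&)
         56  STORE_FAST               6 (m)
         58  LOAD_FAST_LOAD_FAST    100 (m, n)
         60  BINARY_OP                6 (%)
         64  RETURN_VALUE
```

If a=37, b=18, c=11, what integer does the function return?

LOAD_FAST b → push 18. Stack: [18]
LOAD_CONST → push 3. Stack: [18, 3]
BINARY_OP & → 18 & 3 = 2. Stack: [2]
LOAD_FAST a → push 37. Stack: [2, 37]
BINARY_OP - → 2 - 37 = -35. Stack: [-35]
STORE_FAST x → x=-35. Stack: []
LOAD_FAST_LOAD_FAST a,c → push 37,11. Stack: [37, 11]
BINARY_OP - → 37 - 11 = 26. Stack: [26]
STORE_FAST n → n=26. Stack: []
LOAD_CONST → push 1. Stack: [1]
LOAD_FAST a → push 37. Stack: [1, 37]
BINARY_OP ^ → 1 ^ 37 = 36. Stack: [36]
LOAD_CONST → push 1. Stack: [36, 1]
BINARY_OP >> → 36 >> 1 = 18. Stack: [18]
STORE_FAST q → q=18. Stack: []
LOAD_FAST b → push 18. Stack: [18]
LOAD_CONST → push 4. Stack: [18, 4]
BINARY_OP * → 18 * 4 = 72. Stack: [72]
LOAD_FAST n → push 26. Stack: [72, 26]
BINARY_OP & → 72 & 26 = 8. Stack: [8]
STORE_FAST m → m=8. Stack: []
LOAD_FAST_LOAD_FAST m,n → push 8,26. Stack: [8, 26]
BINARY_OP % → 8 % 26 = 8. Stack: [8]
RETURN_VALUE → return 8.

8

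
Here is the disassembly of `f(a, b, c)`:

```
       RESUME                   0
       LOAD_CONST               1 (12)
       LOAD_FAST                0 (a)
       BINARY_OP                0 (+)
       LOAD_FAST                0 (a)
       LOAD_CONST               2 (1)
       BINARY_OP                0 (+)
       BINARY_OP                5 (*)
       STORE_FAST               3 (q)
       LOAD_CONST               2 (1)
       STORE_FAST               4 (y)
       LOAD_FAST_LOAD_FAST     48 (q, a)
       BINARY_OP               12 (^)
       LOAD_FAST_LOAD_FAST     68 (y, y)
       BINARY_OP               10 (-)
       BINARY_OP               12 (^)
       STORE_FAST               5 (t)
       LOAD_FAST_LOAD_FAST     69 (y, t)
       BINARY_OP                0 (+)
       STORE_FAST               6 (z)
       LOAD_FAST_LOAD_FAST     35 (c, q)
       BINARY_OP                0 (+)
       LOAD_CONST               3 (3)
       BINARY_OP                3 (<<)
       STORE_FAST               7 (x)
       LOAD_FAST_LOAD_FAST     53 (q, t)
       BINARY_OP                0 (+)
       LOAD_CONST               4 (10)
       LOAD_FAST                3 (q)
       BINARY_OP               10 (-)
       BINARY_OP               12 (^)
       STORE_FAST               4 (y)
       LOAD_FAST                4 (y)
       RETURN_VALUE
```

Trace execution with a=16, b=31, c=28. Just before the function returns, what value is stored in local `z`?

461

LOAD_CONST → push 12. Stack: [12]
LOAD_FAST a → push 16. Stack: [12, 16]
BINARY_OP + → 12 + 16 = 28. Stack: [28]
LOAD_FAST a → push 16. Stack: [28, 16]
LOAD_CONST → push 1. Stack: [28, 16, 1]
BINARY_OP + → 16 + 1 = 17. Stack: [28, 17]
BINARY_OP * → 28 * 17 = 476. Stack: [476]
STORE_FAST q → q=476. Stack: []
LOAD_CONST → push 1. Stack: [1]
STORE_FAST y → y=1. Stack: []
LOAD_FAST_LOAD_FAST q,a → push 476,16. Stack: [476, 16]
BINARY_OP ^ → 476 ^ 16 = 460. Stack: [460]
LOAD_FAST_LOAD_FAST y,y → push 1,1. Stack: [460, 1, 1]
BINARY_OP - → 1 - 1 = 0. Stack: [460, 0]
BINARY_OP ^ → 460 ^ 0 = 460. Stack: [460]
STORE_FAST t → t=460. Stack: []
LOAD_FAST_LOAD_FAST y,t → push 1,460. Stack: [1, 460]
BINARY_OP + → 1 + 460 = 461. Stack: [461]
STORE_FAST z → z=461. Stack: []
LOAD_FAST_LOAD_FAST c,q → push 28,476. Stack: [28, 476]
BINARY_OP + → 28 + 476 = 504. Stack: [504]
LOAD_CONST → push 3. Stack: [504, 3]
BINARY_OP << → 504 << 3 = 4032. Stack: [4032]
STORE_FAST x → x=4032. Stack: []
LOAD_FAST_LOAD_FAST q,t → push 476,460. Stack: [476, 460]
BINARY_OP + → 476 + 460 = 936. Stack: [936]
LOAD_CONST → push 10. Stack: [936, 10]
LOAD_FAST q → push 476. Stack: [936, 10, 476]
BINARY_OP - → 10 - 476 = -466. Stack: [936, -466]
BINARY_OP ^ → 936 ^ -466 = -634. Stack: [-634]
STORE_FAST y → y=-634. Stack: []
LOAD_FAST y → push -634. Stack: [-634]
RETURN_VALUE → return -634.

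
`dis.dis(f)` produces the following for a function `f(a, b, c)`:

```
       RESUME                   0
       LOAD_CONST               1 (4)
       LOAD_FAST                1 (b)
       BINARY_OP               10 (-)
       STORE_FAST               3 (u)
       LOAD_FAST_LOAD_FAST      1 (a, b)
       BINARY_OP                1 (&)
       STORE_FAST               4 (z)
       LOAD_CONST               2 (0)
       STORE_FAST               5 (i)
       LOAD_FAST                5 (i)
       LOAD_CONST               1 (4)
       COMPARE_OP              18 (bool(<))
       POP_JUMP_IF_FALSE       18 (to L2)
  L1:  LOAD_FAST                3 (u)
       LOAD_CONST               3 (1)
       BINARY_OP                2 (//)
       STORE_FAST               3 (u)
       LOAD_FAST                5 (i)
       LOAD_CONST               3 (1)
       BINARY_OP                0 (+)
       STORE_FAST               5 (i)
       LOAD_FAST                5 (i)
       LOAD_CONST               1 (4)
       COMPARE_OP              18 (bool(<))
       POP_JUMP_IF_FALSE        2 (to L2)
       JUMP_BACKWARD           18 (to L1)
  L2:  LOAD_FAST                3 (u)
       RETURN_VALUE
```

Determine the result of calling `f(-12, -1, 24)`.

5

LOAD_CONST → push 4. Stack: [4]
LOAD_FAST b → push -1. Stack: [4, -1]
BINARY_OP - → 4 - -1 = 5. Stack: [5]
STORE_FAST u → u=5. Stack: []
LOAD_FAST_LOAD_FAST a,b → push -12,-1. Stack: [-12, -1]
BINARY_OP & → -12 & -1 = -12. Stack: [-12]
STORE_FAST z → z=-12. Stack: []
LOAD_CONST → push 0. Stack: [0]
STORE_FAST i → i=0. Stack: []
LOAD_FAST i → push 0. Stack: [0]
LOAD_CONST → push 4. Stack: [0, 4]
COMPARE_OP bool(<) → 0 vs 4 = True. Stack: [True]
POP_JUMP_IF_FALSE → pop True; no jump. Stack: []
LOAD_FAST u → push 5. Stack: [5]
LOAD_CONST → push 1. Stack: [5, 1]
BINARY_OP // → 5 // 1 = 5. Stack: [5]
STORE_FAST u → u=5. Stack: []
LOAD_FAST i → push 0. Stack: [0]
LOAD_CONST → push 1. Stack: [0, 1]
BINARY_OP + → 0 + 1 = 1. Stack: [1]
STORE_FAST i → i=1. Stack: []
LOAD_FAST i → push 1. Stack: [1]
LOAD_CONST → push 4. Stack: [1, 4]
COMPARE_OP bool(<) → 1 vs 4 = True. Stack: [True]
POP_JUMP_IF_FALSE → pop True; no jump. Stack: []
LOAD_FAST u → push 5. Stack: [5]
LOAD_CONST → push 1. Stack: [5, 1]
BINARY_OP // → 5 // 1 = 5. Stack: [5]
STORE_FAST u → u=5. Stack: []
LOAD_FAST i → push 1. Stack: [1]
LOAD_CONST → push 1. Stack: [1, 1]
BINARY_OP + → 1 + 1 = 2. Stack: [2]
STORE_FAST i → i=2. Stack: []
LOAD_FAST i → push 2. Stack: [2]
LOAD_CONST → push 4. Stack: [2, 4]
COMPARE_OP bool(<) → 2 vs 4 = True. Stack: [True]
POP_JUMP_IF_FALSE → pop True; no jump. Stack: []
LOAD_FAST u → push 5. Stack: [5]
LOAD_CONST → push 1. Stack: [5, 1]
BINARY_OP // → 5 // 1 = 5. Stack: [5]
STORE_FAST u → u=5. Stack: []
LOAD_FAST i → push 2. Stack: [2]
LOAD_CONST → push 1. Stack: [2, 1]
BINARY_OP + → 2 + 1 = 3. Stack: [3]
STORE_FAST i → i=3. Stack: []
LOAD_FAST i → push 3. Stack: [3]
LOAD_CONST → push 4. Stack: [3, 4]
COMPARE_OP bool(<) → 3 vs 4 = True. Stack: [True]
POP_JUMP_IF_FALSE → pop True; no jump. Stack: []
LOAD_FAST u → push 5. Stack: [5]
LOAD_CONST → push 1. Stack: [5, 1]
BINARY_OP // → 5 // 1 = 5. Stack: [5]
STORE_FAST u → u=5. Stack: []
LOAD_FAST i → push 3. Stack: [3]
LOAD_CONST → push 1. Stack: [3, 1]
BINARY_OP + → 3 + 1 = 4. Stack: [4]
STORE_FAST i → i=4. Stack: []
LOAD_FAST i → push 4. Stack: [4]
LOAD_CONST → push 4. Stack: [4, 4]
COMPARE_OP bool(<) → 4 vs 4 = False. Stack: [False]
POP_JUMP_IF_FALSE → pop False; jump. Stack: []
LOAD_FAST u → push 5. Stack: [5]
RETURN_VALUE → return 5.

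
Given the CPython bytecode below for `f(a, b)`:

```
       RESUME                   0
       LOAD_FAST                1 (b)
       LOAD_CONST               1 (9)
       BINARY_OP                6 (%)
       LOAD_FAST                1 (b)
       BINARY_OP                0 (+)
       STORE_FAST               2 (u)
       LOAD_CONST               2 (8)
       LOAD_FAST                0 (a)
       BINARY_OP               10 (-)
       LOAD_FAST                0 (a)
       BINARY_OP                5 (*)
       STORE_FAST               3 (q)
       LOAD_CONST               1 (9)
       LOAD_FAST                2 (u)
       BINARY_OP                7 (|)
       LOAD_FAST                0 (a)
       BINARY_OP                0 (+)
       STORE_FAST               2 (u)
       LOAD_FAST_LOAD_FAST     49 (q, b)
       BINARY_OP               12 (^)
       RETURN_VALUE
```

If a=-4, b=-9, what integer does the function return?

LOAD_FAST b → push -9. Stack: [-9]
LOAD_CONST → push 9. Stack: [-9, 9]
BINARY_OP % → -9 % 9 = 0. Stack: [0]
LOAD_FAST b → push -9. Stack: [0, -9]
BINARY_OP + → 0 + -9 = -9. Stack: [-9]
STORE_FAST u → u=-9. Stack: []
LOAD_CONST → push 8. Stack: [8]
LOAD_FAST a → push -4. Stack: [8, -4]
BINARY_OP - → 8 - -4 = 12. Stack: [12]
LOAD_FAST a → push -4. Stack: [12, -4]
BINARY_OP * → 12 * -4 = -48. Stack: [-48]
STORE_FAST q → q=-48. Stack: []
LOAD_CONST → push 9. Stack: [9]
LOAD_FAST u → push -9. Stack: [9, -9]
BINARY_OP | → 9 | -9 = -1. Stack: [-1]
LOAD_FAST a → push -4. Stack: [-1, -4]
BINARY_OP + → -1 + -4 = -5. Stack: [-5]
STORE_FAST u → u=-5. Stack: []
LOAD_FAST_LOAD_FAST q,b → push -48,-9. Stack: [-48, -9]
BINARY_OP ^ → -48 ^ -9 = 39. Stack: [39]
RETURN_VALUE → return 39.

39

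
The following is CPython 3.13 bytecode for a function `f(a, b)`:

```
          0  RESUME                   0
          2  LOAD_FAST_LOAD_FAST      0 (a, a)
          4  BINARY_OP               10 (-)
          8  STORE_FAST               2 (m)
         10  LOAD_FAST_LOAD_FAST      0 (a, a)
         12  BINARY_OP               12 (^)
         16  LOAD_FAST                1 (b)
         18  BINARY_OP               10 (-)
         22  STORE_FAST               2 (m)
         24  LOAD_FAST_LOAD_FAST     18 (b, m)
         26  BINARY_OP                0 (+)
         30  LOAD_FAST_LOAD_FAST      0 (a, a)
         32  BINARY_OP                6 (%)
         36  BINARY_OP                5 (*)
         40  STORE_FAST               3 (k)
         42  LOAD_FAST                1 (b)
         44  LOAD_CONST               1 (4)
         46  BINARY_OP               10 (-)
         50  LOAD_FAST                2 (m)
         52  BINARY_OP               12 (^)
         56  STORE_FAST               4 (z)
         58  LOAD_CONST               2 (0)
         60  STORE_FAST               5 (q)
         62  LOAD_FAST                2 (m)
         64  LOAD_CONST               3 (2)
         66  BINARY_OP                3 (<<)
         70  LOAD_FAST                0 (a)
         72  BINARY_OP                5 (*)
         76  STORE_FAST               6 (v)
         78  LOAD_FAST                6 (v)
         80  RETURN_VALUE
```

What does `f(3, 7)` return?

-84

LOAD_FAST_LOAD_FAST a,a → push 3,3. Stack: [3, 3]
BINARY_OP - → 3 - 3 = 0. Stack: [0]
STORE_FAST m → m=0. Stack: []
LOAD_FAST_LOAD_FAST a,a → push 3,3. Stack: [3, 3]
BINARY_OP ^ → 3 ^ 3 = 0. Stack: [0]
LOAD_FAST b → push 7. Stack: [0, 7]
BINARY_OP - → 0 - 7 = -7. Stack: [-7]
STORE_FAST m → m=-7. Stack: []
LOAD_FAST_LOAD_FAST b,m → push 7,-7. Stack: [7, -7]
BINARY_OP + → 7 + -7 = 0. Stack: [0]
LOAD_FAST_LOAD_FAST a,a → push 3,3. Stack: [0, 3, 3]
BINARY_OP % → 3 % 3 = 0. Stack: [0, 0]
BINARY_OP * → 0 * 0 = 0. Stack: [0]
STORE_FAST k → k=0. Stack: []
LOAD_FAST b → push 7. Stack: [7]
LOAD_CONST → push 4. Stack: [7, 4]
BINARY_OP - → 7 - 4 = 3. Stack: [3]
LOAD_FAST m → push -7. Stack: [3, -7]
BINARY_OP ^ → 3 ^ -7 = -6. Stack: [-6]
STORE_FAST z → z=-6. Stack: []
LOAD_CONST → push 0. Stack: [0]
STORE_FAST q → q=0. Stack: []
LOAD_FAST m → push -7. Stack: [-7]
LOAD_CONST → push 2. Stack: [-7, 2]
BINARY_OP << → -7 << 2 = -28. Stack: [-28]
LOAD_FAST a → push 3. Stack: [-28, 3]
BINARY_OP * → -28 * 3 = -84. Stack: [-84]
STORE_FAST v → v=-84. Stack: []
LOAD_FAST v → push -84. Stack: [-84]
RETURN_VALUE → return -84.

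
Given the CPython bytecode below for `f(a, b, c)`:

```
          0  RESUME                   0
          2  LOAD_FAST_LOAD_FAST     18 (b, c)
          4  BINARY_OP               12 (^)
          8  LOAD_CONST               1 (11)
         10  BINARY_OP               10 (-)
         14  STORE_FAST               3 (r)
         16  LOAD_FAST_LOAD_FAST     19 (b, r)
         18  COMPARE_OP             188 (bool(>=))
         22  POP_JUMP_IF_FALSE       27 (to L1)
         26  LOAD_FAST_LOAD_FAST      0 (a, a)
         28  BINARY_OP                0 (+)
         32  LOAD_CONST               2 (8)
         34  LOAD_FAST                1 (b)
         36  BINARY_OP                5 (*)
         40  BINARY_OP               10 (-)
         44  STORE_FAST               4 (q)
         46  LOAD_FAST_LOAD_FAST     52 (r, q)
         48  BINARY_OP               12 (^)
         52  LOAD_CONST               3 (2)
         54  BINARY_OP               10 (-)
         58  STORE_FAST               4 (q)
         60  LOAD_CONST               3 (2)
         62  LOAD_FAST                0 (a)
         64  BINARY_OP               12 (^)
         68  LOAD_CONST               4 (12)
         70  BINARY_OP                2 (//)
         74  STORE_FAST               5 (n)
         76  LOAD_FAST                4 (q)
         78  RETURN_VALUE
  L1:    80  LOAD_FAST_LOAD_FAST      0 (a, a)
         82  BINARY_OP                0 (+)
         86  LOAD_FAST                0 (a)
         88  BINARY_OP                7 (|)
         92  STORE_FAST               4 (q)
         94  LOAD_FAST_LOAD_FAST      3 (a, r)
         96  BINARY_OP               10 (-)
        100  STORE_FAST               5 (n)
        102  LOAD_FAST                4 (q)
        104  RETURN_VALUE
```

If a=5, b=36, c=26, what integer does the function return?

LOAD_FAST_LOAD_FAST b,c → push 36,26. Stack: [36, 26]
BINARY_OP ^ → 36 ^ 26 = 62. Stack: [62]
LOAD_CONST → push 11. Stack: [62, 11]
BINARY_OP - → 62 - 11 = 51. Stack: [51]
STORE_FAST r → r=51. Stack: []
LOAD_FAST_LOAD_FAST b,r → push 36,51. Stack: [36, 51]
COMPARE_OP bool(>=) → 36 vs 51 = False. Stack: [False]
POP_JUMP_IF_FALSE → pop False; jump. Stack: []
LOAD_FAST_LOAD_FAST a,a → push 5,5. Stack: [5, 5]
BINARY_OP + → 5 + 5 = 10. Stack: [10]
LOAD_FAST a → push 5. Stack: [10, 5]
BINARY_OP | → 10 | 5 = 15. Stack: [15]
STORE_FAST q → q=15. Stack: []
LOAD_FAST_LOAD_FAST a,r → push 5,51. Stack: [5, 51]
BINARY_OP - → 5 - 51 = -46. Stack: [-46]
STORE_FAST n → n=-46. Stack: []
LOAD_FAST q → push 15. Stack: [15]
RETURN_VALUE → return 15.

15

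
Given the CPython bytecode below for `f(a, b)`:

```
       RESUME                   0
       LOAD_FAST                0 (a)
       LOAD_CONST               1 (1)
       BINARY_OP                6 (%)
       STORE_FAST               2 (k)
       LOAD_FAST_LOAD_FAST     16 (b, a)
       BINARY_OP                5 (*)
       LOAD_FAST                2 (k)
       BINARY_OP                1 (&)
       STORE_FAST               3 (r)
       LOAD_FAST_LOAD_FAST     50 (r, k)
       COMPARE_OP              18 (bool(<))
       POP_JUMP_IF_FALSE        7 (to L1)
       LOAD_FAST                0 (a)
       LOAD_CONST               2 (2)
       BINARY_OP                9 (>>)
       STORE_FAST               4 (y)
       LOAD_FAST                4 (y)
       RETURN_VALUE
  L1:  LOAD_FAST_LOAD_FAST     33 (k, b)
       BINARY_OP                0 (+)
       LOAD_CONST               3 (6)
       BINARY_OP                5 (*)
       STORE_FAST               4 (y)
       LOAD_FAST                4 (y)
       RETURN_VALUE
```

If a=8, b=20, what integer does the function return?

120

LOAD_FAST a → push 8. Stack: [8]
LOAD_CONST → push 1. Stack: [8, 1]
BINARY_OP % → 8 % 1 = 0. Stack: [0]
STORE_FAST k → k=0. Stack: []
LOAD_FAST_LOAD_FAST b,a → push 20,8. Stack: [20, 8]
BINARY_OP * → 20 * 8 = 160. Stack: [160]
LOAD_FAST k → push 0. Stack: [160, 0]
BINARY_OP & → 160 & 0 = 0. Stack: [0]
STORE_FAST r → r=0. Stack: []
LOAD_FAST_LOAD_FAST r,k → push 0,0. Stack: [0, 0]
COMPARE_OP bool(<) → 0 vs 0 = False. Stack: [False]
POP_JUMP_IF_FALSE → pop False; jump. Stack: []
LOAD_FAST_LOAD_FAST k,b → push 0,20. Stack: [0, 20]
BINARY_OP + → 0 + 20 = 20. Stack: [20]
LOAD_CONST → push 6. Stack: [20, 6]
BINARY_OP * → 20 * 6 = 120. Stack: [120]
STORE_FAST y → y=120. Stack: []
LOAD_FAST y → push 120. Stack: [120]
RETURN_VALUE → return 120.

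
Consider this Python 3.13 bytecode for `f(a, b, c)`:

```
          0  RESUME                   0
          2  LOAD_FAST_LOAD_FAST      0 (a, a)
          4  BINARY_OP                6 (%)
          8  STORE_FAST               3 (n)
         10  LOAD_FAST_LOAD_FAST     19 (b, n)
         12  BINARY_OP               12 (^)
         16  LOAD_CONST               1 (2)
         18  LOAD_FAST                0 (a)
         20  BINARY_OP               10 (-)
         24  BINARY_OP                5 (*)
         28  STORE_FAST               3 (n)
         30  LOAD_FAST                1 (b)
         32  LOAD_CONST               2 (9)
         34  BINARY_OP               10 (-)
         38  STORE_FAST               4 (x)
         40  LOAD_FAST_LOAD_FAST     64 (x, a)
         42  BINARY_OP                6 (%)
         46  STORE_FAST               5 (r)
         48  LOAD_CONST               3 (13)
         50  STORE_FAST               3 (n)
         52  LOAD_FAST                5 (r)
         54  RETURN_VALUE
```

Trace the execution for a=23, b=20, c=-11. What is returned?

11

LOAD_FAST_LOAD_FAST a,a → push 23,23. Stack: [23, 23]
BINARY_OP % → 23 % 23 = 0. Stack: [0]
STORE_FAST n → n=0. Stack: []
LOAD_FAST_LOAD_FAST b,n → push 20,0. Stack: [20, 0]
BINARY_OP ^ → 20 ^ 0 = 20. Stack: [20]
LOAD_CONST → push 2. Stack: [20, 2]
LOAD_FAST a → push 23. Stack: [20, 2, 23]
BINARY_OP - → 2 - 23 = -21. Stack: [20, -21]
BINARY_OP * → 20 * -21 = -420. Stack: [-420]
STORE_FAST n → n=-420. Stack: []
LOAD_FAST b → push 20. Stack: [20]
LOAD_CONST → push 9. Stack: [20, 9]
BINARY_OP - → 20 - 9 = 11. Stack: [11]
STORE_FAST x → x=11. Stack: []
LOAD_FAST_LOAD_FAST x,a → push 11,23. Stack: [11, 23]
BINARY_OP % → 11 % 23 = 11. Stack: [11]
STORE_FAST r → r=11. Stack: []
LOAD_CONST → push 13. Stack: [13]
STORE_FAST n → n=13. Stack: []
LOAD_FAST r → push 11. Stack: [11]
RETURN_VALUE → return 11.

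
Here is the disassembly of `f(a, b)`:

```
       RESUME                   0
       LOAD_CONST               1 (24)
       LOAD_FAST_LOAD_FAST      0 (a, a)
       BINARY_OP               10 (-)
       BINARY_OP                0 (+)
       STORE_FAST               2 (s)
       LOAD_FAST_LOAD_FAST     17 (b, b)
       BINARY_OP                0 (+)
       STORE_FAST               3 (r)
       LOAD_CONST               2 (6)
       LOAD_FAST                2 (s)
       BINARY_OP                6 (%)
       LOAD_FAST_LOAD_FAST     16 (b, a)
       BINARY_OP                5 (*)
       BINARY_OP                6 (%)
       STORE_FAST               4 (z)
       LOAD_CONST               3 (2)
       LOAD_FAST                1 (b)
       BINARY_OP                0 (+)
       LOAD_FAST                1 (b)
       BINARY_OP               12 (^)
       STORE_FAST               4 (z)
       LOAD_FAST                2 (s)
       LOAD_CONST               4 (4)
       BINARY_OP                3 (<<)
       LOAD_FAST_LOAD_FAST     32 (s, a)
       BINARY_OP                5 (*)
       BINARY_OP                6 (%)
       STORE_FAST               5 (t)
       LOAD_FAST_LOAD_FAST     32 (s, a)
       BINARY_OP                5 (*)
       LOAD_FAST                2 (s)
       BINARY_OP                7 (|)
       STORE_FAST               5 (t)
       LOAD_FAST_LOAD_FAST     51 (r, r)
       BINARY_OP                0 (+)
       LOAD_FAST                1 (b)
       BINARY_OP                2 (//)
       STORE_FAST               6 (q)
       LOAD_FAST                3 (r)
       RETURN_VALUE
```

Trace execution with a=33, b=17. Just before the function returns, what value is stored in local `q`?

4

LOAD_CONST → push 24. Stack: [24]
LOAD_FAST_LOAD_FAST a,a → push 33,33. Stack: [24, 33, 33]
BINARY_OP - → 33 - 33 = 0. Stack: [24, 0]
BINARY_OP + → 24 + 0 = 24. Stack: [24]
STORE_FAST s → s=24. Stack: []
LOAD_FAST_LOAD_FAST b,b → push 17,17. Stack: [17, 17]
BINARY_OP + → 17 + 17 = 34. Stack: [34]
STORE_FAST r → r=34. Stack: []
LOAD_CONST → push 6. Stack: [6]
LOAD_FAST s → push 24. Stack: [6, 24]
BINARY_OP % → 6 % 24 = 6. Stack: [6]
LOAD_FAST_LOAD_FAST b,a → push 17,33. Stack: [6, 17, 33]
BINARY_OP * → 17 * 33 = 561. Stack: [6, 561]
BINARY_OP % → 6 % 561 = 6. Stack: [6]
STORE_FAST z → z=6. Stack: []
LOAD_CONST → push 2. Stack: [2]
LOAD_FAST b → push 17. Stack: [2, 17]
BINARY_OP + → 2 + 17 = 19. Stack: [19]
LOAD_FAST b → push 17. Stack: [19, 17]
BINARY_OP ^ → 19 ^ 17 = 2. Stack: [2]
STORE_FAST z → z=2. Stack: []
LOAD_FAST s → push 24. Stack: [24]
LOAD_CONST → push 4. Stack: [24, 4]
BINARY_OP << → 24 << 4 = 384. Stack: [384]
LOAD_FAST_LOAD_FAST s,a → push 24,33. Stack: [384, 24, 33]
BINARY_OP * → 24 * 33 = 792. Stack: [384, 792]
BINARY_OP % → 384 % 792 = 384. Stack: [384]
STORE_FAST t → t=384. Stack: []
LOAD_FAST_LOAD_FAST s,a → push 24,33. Stack: [24, 33]
BINARY_OP * → 24 * 33 = 792. Stack: [792]
LOAD_FAST s → push 24. Stack: [792, 24]
BINARY_OP | → 792 | 24 = 792. Stack: [792]
STORE_FAST t → t=792. Stack: []
LOAD_FAST_LOAD_FAST r,r → push 34,34. Stack: [34, 34]
BINARY_OP + → 34 + 34 = 68. Stack: [68]
LOAD_FAST b → push 17. Stack: [68, 17]
BINARY_OP // → 68 // 17 = 4. Stack: [4]
STORE_FAST q → q=4. Stack: []
LOAD_FAST r → push 34. Stack: [34]
RETURN_VALUE → return 34.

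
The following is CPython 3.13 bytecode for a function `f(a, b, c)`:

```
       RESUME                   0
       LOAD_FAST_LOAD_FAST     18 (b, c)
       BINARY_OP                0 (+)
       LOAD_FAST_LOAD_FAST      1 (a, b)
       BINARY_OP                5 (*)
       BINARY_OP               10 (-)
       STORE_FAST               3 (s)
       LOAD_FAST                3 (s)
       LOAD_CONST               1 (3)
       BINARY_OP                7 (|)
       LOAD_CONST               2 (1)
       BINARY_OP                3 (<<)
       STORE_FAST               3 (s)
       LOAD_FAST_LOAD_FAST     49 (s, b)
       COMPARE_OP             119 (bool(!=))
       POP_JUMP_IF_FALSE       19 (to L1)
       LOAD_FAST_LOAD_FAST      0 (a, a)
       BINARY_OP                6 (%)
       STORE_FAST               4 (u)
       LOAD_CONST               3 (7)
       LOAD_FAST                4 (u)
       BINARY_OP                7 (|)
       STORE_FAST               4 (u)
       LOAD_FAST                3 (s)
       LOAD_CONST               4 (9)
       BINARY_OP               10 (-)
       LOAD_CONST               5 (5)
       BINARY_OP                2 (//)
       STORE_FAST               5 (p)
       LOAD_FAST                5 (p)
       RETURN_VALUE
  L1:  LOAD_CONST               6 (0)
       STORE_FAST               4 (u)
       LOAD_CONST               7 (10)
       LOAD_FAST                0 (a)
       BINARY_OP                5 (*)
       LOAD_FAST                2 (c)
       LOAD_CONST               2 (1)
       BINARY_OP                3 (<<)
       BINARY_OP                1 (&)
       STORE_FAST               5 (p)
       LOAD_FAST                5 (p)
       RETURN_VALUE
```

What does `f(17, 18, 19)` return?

-110

LOAD_FAST_LOAD_FAST b,c → push 18,19. Stack: [18, 19]
BINARY_OP + → 18 + 19 = 37. Stack: [37]
LOAD_FAST_LOAD_FAST a,b → push 17,18. Stack: [37, 17, 18]
BINARY_OP * → 17 * 18 = 306. Stack: [37, 306]
BINARY_OP - → 37 - 306 = -269. Stack: [-269]
STORE_FAST s → s=-269. Stack: []
LOAD_FAST s → push -269. Stack: [-269]
LOAD_CONST → push 3. Stack: [-269, 3]
BINARY_OP | → -269 | 3 = -269. Stack: [-269]
LOAD_CONST → push 1. Stack: [-269, 1]
BINARY_OP << → -269 << 1 = -538. Stack: [-538]
STORE_FAST s → s=-538. Stack: []
LOAD_FAST_LOAD_FAST s,b → push -538,18. Stack: [-538, 18]
COMPARE_OP bool(!=) → -538 vs 18 = True. Stack: [True]
POP_JUMP_IF_FALSE → pop True; no jump. Stack: []
LOAD_FAST_LOAD_FAST a,a → push 17,17. Stack: [17, 17]
BINARY_OP % → 17 % 17 = 0. Stack: [0]
STORE_FAST u → u=0. Stack: []
LOAD_CONST → push 7. Stack: [7]
LOAD_FAST u → push 0. Stack: [7, 0]
BINARY_OP | → 7 | 0 = 7. Stack: [7]
STORE_FAST u → u=7. Stack: []
LOAD_FAST s → push -538. Stack: [-538]
LOAD_CONST → push 9. Stack: [-538, 9]
BINARY_OP - → -538 - 9 = -547. Stack: [-547]
LOAD_CONST → push 5. Stack: [-547, 5]
BINARY_OP // → -547 // 5 = -110. Stack: [-110]
STORE_FAST p → p=-110. Stack: []
LOAD_FAST p → push -110. Stack: [-110]
RETURN_VALUE → return -110.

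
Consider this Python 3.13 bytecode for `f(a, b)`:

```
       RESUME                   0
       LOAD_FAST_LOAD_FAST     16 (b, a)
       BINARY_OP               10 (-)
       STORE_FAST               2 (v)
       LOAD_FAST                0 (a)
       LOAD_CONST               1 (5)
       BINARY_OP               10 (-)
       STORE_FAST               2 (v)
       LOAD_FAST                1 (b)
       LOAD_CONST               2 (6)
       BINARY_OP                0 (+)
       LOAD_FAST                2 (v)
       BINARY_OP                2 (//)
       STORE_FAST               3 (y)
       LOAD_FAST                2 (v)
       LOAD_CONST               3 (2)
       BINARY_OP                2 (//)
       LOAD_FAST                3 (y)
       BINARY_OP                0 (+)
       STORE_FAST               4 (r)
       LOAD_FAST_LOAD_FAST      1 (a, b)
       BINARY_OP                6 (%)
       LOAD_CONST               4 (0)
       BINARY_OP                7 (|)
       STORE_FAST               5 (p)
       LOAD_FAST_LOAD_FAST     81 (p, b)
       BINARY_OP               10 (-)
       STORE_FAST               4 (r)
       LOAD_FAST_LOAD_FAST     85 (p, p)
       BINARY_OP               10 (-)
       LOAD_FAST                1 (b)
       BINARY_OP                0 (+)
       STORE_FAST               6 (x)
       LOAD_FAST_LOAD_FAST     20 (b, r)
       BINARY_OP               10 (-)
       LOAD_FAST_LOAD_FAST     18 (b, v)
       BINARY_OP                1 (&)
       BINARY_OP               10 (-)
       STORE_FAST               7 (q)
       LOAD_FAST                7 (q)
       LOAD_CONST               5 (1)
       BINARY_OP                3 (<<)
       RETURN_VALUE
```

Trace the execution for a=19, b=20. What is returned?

34

LOAD_FAST_LOAD_FAST b,a → push 20,19. Stack: [20, 19]
BINARY_OP - → 20 - 19 = 1. Stack: [1]
STORE_FAST v → v=1. Stack: []
LOAD_FAST a → push 19. Stack: [19]
LOAD_CONST → push 5. Stack: [19, 5]
BINARY_OP - → 19 - 5 = 14. Stack: [14]
STORE_FAST v → v=14. Stack: []
LOAD_FAST b → push 20. Stack: [20]
LOAD_CONST → push 6. Stack: [20, 6]
BINARY_OP + → 20 + 6 = 26. Stack: [26]
LOAD_FAST v → push 14. Stack: [26, 14]
BINARY_OP // → 26 // 14 = 1. Stack: [1]
STORE_FAST y → y=1. Stack: []
LOAD_FAST v → push 14. Stack: [14]
LOAD_CONST → push 2. Stack: [14, 2]
BINARY_OP // → 14 // 2 = 7. Stack: [7]
LOAD_FAST y → push 1. Stack: [7, 1]
BINARY_OP + → 7 + 1 = 8. Stack: [8]
STORE_FAST r → r=8. Stack: []
LOAD_FAST_LOAD_FAST a,b → push 19,20. Stack: [19, 20]
BINARY_OP % → 19 % 20 = 19. Stack: [19]
LOAD_CONST → push 0. Stack: [19, 0]
BINARY_OP | → 19 | 0 = 19. Stack: [19]
STORE_FAST p → p=19. Stack: []
LOAD_FAST_LOAD_FAST p,b → push 19,20. Stack: [19, 20]
BINARY_OP - → 19 - 20 = -1. Stack: [-1]
STORE_FAST r → r=-1. Stack: []
LOAD_FAST_LOAD_FAST p,p → push 19,19. Stack: [19, 19]
BINARY_OP - → 19 - 19 = 0. Stack: [0]
LOAD_FAST b → push 20. Stack: [0, 20]
BINARY_OP + → 0 + 20 = 20. Stack: [20]
STORE_FAST x → x=20. Stack: []
LOAD_FAST_LOAD_FAST b,r → push 20,-1. Stack: [20, -1]
BINARY_OP - → 20 - -1 = 21. Stack: [21]
LOAD_FAST_LOAD_FAST b,v → push 20,14. Stack: [21, 20, 14]
BINARY_OP & → 20 & 14 = 4. Stack: [21, 4]
BINARY_OP - → 21 - 4 = 17. Stack: [17]
STORE_FAST q → q=17. Stack: []
LOAD_FAST q → push 17. Stack: [17]
LOAD_CONST → push 1. Stack: [17, 1]
BINARY_OP << → 17 << 1 = 34. Stack: [34]
RETURN_VALUE → return 34.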